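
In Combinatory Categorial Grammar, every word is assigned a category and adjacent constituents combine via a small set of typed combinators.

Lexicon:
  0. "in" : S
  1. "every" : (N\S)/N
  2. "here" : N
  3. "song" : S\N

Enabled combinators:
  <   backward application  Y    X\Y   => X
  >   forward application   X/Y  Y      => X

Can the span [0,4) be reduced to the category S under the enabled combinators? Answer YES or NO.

[0,4] S   <
  [0,3] N   <
    [0,1] "in" : S
    [1,3] N\S   >
      [1,2] "every" : (N\S)/N
      [2,3] "here" : N
  [3,4] "song" : S\N

YES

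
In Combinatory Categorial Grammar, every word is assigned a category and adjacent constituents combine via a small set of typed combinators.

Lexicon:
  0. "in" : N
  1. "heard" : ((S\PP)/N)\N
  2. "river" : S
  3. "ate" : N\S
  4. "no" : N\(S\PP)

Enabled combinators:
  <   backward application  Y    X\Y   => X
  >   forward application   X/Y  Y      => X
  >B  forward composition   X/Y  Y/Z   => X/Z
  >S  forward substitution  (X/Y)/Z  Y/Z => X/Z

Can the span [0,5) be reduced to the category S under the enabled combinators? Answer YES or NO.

N ((S\PP)/N)\N S N\S N\(S\PP)
CKY chart[0,5] = {N}; S ∉ chart

NO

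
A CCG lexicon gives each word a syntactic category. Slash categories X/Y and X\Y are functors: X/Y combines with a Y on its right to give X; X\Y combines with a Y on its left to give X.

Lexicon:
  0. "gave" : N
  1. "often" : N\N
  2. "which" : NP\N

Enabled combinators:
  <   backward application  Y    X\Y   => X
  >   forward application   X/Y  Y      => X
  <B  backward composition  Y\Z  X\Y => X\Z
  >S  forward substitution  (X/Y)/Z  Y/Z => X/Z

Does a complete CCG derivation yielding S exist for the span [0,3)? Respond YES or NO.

N N\N NP\N
CKY chart[0,3] = {NP}; S ∉ chart

NO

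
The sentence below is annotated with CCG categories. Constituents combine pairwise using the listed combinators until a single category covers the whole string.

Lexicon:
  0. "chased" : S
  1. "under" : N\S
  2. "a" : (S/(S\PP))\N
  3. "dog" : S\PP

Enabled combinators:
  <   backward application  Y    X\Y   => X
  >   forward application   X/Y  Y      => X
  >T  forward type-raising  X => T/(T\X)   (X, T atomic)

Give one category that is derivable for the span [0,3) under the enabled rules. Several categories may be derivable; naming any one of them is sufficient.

[0,4] S   >
  [0,3] S/(S\PP)   <
    [0,2] N   <
      [0,1] "chased" : S
      [1,2] "under" : N\S
    [2,3] "a" : (S/(S\PP))\N
  [3,4] "dog" : S\PP

S/(S\PP)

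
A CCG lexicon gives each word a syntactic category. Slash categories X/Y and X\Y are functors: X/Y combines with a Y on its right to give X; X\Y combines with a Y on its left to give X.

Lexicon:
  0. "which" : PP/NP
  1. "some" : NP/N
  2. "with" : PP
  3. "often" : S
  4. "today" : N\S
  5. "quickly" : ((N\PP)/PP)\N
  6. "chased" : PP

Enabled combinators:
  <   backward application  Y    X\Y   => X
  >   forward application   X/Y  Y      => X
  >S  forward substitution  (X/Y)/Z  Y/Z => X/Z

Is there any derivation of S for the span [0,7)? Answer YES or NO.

PP/NP NP/N PP S N\S ((N\PP)/PP)\N PP
CKY chart[0,7] = {PP}; S ∉ chart

NO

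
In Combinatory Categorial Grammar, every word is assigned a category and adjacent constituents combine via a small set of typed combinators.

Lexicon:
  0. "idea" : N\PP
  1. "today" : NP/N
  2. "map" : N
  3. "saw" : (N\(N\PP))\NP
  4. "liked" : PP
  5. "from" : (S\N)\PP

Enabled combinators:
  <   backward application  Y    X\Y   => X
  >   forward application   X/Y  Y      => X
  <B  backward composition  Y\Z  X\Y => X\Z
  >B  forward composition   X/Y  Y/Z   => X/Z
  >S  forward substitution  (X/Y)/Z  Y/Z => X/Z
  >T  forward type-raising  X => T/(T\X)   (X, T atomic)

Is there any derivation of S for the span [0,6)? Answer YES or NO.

YES

[0,6] S   <
  [0,4] N   <
    [0,1] "idea" : N\PP
    [1,4] N\(N\PP)   <
      [1,3] NP   >
        [1,2] "today" : NP/N
        [2,3] "map" : N
      [3,4] "saw" : (N\(N\PP))\NP
  [4,6] S\N   <
    [4,5] "liked" : PP
    [5,6] "from" : (S\N)\PP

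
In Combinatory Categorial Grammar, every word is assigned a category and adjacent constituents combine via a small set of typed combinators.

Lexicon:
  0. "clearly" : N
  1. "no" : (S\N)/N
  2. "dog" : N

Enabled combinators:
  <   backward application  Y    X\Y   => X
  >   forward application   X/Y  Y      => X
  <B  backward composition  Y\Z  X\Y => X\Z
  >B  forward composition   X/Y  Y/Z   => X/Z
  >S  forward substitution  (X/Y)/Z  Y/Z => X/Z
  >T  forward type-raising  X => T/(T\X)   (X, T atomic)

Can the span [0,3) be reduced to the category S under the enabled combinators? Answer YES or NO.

YES

[0,3] S   <
  [0,1] "clearly" : N
  [1,3] S\N   >
    [1,2] "no" : (S\N)/N
    [2,3] "dog" : N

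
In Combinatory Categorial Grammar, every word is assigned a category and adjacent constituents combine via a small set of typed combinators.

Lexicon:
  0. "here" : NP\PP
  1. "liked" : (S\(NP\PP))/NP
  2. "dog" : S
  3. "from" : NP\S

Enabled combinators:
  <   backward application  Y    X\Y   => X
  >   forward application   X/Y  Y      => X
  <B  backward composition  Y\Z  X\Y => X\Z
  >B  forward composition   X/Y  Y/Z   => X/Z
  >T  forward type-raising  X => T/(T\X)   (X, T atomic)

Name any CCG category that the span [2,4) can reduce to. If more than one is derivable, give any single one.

[0,4] S   <
  [0,1] "here" : NP\PP
  [1,4] S\(NP\PP)   >
    [1,2] "liked" : (S\(NP\PP))/NP
    [2,4] NP   <
      [2,3] "dog" : S
      [3,4] "from" : NP\S

NP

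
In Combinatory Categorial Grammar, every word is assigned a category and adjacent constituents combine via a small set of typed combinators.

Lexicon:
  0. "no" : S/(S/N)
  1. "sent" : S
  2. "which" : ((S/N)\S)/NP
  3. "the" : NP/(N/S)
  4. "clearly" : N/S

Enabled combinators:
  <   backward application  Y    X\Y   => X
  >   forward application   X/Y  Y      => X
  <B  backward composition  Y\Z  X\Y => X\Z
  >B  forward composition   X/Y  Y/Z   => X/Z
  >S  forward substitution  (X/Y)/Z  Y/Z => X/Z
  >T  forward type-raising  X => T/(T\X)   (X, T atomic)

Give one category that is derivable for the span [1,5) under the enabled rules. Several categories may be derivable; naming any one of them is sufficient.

[0,5] S   >
  [0,1] "no" : S/(S/N)
  [1,5] S/N   <
    [1,2] "sent" : S
    [2,5] (S/N)\S   >
      [2,3] "which" : ((S/N)\S)/NP
      [3,5] NP   >
        [3,4] "the" : NP/(N/S)
        [4,5] "clearly" : N/S

S/N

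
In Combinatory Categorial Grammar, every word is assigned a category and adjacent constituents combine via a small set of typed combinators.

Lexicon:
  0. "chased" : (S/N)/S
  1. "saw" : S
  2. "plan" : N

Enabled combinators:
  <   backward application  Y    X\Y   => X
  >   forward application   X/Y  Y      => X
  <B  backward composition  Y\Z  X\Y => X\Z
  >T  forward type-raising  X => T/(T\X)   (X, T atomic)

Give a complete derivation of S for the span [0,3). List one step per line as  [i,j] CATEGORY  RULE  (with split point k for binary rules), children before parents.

[0,3] S   >
  [0,2] S/N   >
    [0,1] "chased" : (S/N)/S
    [1,2] "saw" : S
  [2,3] "plan" : N

[0,1] (S/N)/S  lex  "chased"
[1,2] S  lex  "saw"
[0,2] S/N  >  k=1
[2,3] N  lex  "plan"
[0,3] S  >  k=2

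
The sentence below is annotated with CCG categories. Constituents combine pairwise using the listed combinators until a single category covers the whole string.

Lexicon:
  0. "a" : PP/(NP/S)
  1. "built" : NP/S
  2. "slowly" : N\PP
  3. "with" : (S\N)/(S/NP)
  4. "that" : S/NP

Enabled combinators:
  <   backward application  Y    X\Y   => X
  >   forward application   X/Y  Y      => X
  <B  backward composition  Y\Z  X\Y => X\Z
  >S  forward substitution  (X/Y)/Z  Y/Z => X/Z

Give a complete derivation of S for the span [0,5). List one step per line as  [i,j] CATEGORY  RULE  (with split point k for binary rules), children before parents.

[0,5] S   <
  [0,3] N   <
    [0,2] PP   >
      [0,1] "a" : PP/(NP/S)
      [1,2] "built" : NP/S
    [2,3] "slowly" : N\PP
  [3,5] S\N   >
    [3,4] "with" : (S\N)/(S/NP)
    [4,5] "that" : S/NP

[0,1] PP/(NP/S)  lex  "a"
[1,2] NP/S  lex  "built"
[0,2] PP  >  k=1
[2,3] N\PP  lex  "slowly"
[0,3] N  <  k=2
[3,4] (S\N)/(S/NP)  lex  "with"
[4,5] S/NP  lex  "that"
[3,5] S\N  >  k=4
[0,5] S  <  k=3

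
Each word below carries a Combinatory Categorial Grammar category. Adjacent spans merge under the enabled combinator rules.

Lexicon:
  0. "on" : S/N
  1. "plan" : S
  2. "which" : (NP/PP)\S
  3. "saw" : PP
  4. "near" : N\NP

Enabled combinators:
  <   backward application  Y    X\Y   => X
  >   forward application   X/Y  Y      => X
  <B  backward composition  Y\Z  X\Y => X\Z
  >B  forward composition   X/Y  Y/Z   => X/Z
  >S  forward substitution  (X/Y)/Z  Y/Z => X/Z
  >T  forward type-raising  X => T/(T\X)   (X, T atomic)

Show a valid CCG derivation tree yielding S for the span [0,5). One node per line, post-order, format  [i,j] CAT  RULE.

[0,5] S   >
  [0,1] "on" : S/N
  [1,5] N   <
    [1,4] NP   >
      [1,3] NP/PP   <
        [1,2] "plan" : S
        [2,3] "which" : (NP/PP)\S
      [3,4] "saw" : PP
    [4,5] "near" : N\NP

[0,1] S/N  lex  "on"
[1,2] S  lex  "plan"
[2,3] (NP/PP)\S  lex  "which"
[1,3] NP/PP  <  k=2
[3,4] PP  lex  "saw"
[1,4] NP  >  k=3
[4,5] N\NP  lex  "near"
[1,5] N  <  k=4
[0,5] S  >  k=1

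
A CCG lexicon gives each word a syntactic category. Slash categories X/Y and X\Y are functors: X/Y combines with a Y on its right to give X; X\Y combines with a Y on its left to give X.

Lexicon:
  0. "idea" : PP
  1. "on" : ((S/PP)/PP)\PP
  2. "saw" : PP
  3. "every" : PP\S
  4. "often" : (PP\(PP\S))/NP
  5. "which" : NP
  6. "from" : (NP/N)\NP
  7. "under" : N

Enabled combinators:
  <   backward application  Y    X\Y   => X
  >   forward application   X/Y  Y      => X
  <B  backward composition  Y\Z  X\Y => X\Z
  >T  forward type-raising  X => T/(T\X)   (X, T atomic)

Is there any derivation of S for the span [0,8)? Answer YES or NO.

YES

[0,8] S   >
  [0,3] S/PP   >
    [0,2] (S/PP)/PP   <
      [0,1] "idea" : PP
      [1,2] "on" : ((S/PP)/PP)\PP
    [2,3] "saw" : PP
  [3,8] PP   <
    [3,4] "every" : PP\S
    [4,8] PP\(PP\S)   >
      [4,5] "often" : (PP\(PP\S))/NP
      [5,8] NP   >
        [5,7] NP/N   <
          [5,6] "which" : NP
          [6,7] "from" : (NP/N)\NP
        [7,8] "under" : N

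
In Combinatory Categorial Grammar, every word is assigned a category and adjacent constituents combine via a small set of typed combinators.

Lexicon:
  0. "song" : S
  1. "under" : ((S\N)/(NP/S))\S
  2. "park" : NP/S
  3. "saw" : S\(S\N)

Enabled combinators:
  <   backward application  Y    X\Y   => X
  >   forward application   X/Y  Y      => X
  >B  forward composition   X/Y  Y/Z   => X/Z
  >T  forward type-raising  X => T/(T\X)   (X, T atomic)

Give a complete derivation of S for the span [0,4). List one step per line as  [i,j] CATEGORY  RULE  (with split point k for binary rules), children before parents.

[0,1] S  lex  "song"
[1,2] ((S\N)/(NP/S))\S  lex  "under"
[0,2] (S\N)/(NP/S)  <  k=1
[2,3] NP/S  lex  "park"
[0,3] S\N  >  k=2
[3,4] S\(S\N)  lex  "saw"
[0,4] S  <  k=3

[0,4] S   <
  [0,3] S\N   >
    [0,2] (S\N)/(NP/S)   <
      [0,1] "song" : S
      [1,2] "under" : ((S\N)/(NP/S))\S
    [2,3] "park" : NP/S
  [3,4] "saw" : S\(S\N)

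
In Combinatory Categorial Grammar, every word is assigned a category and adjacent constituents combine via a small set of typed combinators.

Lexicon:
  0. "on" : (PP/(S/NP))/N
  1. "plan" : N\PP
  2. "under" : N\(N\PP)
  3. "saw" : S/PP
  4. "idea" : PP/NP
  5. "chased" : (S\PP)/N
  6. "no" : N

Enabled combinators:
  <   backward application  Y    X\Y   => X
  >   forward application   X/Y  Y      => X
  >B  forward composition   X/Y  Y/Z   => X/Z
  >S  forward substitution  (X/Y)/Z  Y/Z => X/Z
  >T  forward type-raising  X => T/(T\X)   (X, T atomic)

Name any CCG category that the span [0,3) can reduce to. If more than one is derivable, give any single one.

PP/(S/NP)

[0,7] S   <
  [0,5] PP   >
    [0,3] PP/(S/NP)   >
      [0,1] "on" : (PP/(S/NP))/N
      [1,3] N   <
        [1,2] "plan" : N\PP
        [2,3] "under" : N\(N\PP)
    [3,5] S/NP   >B
      [3,4] "saw" : S/PP
      [4,5] "idea" : PP/NP
  [5,7] S\PP   >
    [5,6] "chased" : (S\PP)/N
    [6,7] "no" : N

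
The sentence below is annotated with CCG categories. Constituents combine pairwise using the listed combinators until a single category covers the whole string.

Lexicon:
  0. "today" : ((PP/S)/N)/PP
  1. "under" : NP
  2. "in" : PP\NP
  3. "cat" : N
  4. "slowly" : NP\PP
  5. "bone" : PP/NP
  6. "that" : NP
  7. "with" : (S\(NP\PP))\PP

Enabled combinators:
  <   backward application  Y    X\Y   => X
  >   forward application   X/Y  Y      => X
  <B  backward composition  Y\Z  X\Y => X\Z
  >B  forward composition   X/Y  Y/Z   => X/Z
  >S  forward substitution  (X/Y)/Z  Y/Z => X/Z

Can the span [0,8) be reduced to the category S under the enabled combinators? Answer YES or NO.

((PP/S)/N)/PP NP PP\NP N NP\PP PP/NP NP (S\(NP\PP))\PP
CKY chart[0,8] = {PP}; S ∉ chart

NO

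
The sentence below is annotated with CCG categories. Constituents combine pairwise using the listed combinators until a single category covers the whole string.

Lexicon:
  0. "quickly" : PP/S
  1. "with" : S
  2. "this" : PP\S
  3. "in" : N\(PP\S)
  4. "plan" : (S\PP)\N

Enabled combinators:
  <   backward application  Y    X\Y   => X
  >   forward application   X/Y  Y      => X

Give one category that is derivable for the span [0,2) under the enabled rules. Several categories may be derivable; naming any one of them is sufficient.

[0,5] S   <
  [0,2] PP   >
    [0,1] "quickly" : PP/S
    [1,2] "with" : S
  [2,5] S\PP   <
    [2,4] N   <
      [2,3] "this" : PP\S
      [3,4] "in" : N\(PP\S)
    [4,5] "plan" : (S\PP)\N

PP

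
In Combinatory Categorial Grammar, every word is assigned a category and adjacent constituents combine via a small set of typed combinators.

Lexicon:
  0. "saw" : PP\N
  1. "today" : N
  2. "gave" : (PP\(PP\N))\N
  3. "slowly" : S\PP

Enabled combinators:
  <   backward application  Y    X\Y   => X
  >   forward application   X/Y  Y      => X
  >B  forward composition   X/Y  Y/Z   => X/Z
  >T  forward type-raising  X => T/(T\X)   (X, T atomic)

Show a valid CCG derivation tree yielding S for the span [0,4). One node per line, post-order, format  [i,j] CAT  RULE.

[0,1] PP\N  lex  "saw"
[1,2] N  lex  "today"
[2,3] (PP\(PP\N))\N  lex  "gave"
[1,3] PP\(PP\N)  <  k=2
[0,3] PP  <  k=1
[3,4] S\PP  lex  "slowly"
[0,4] S  <  k=3

[0,4] S   <
  [0,3] PP   <
    [0,1] "saw" : PP\N
    [1,3] PP\(PP\N)   <
      [1,2] "today" : N
      [2,3] "gave" : (PP\(PP\N))\N
  [3,4] "slowly" : S\PP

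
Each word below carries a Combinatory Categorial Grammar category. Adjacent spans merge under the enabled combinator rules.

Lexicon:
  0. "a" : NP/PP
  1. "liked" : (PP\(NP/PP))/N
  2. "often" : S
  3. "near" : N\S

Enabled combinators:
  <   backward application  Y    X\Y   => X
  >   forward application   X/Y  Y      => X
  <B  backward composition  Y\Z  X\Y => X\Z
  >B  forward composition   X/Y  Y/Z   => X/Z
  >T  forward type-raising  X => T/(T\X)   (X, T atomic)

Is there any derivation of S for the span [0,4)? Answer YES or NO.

NP/PP (PP\(NP/PP))/N S N\S
CKY chart[0,4] = {N/(N\PP), NP/(NP\PP), PP, PP/(PP\PP), S/(S\PP)}; S ∉ chart

NO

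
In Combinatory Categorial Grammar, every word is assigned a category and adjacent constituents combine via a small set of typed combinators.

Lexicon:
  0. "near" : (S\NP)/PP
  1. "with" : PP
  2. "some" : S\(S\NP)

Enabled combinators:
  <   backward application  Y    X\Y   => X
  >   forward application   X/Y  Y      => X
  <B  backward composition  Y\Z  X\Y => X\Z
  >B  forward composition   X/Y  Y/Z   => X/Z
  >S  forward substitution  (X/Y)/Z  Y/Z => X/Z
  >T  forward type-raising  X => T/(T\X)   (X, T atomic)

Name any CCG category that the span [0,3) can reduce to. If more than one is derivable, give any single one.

S

[0,3] S   <
  [0,2] S\NP   >
    [0,1] "near" : (S\NP)/PP
    [1,2] "with" : PP
  [2,3] "some" : S\(S\NP)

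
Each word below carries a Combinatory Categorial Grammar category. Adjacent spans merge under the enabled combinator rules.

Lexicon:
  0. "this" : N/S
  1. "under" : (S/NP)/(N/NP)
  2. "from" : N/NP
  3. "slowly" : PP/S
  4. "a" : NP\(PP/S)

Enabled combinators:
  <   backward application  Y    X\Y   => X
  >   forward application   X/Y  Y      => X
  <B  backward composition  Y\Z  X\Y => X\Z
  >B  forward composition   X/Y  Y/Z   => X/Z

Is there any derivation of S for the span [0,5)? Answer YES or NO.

NO

N/S (S/NP)/(N/NP) N/NP PP/S NP\(PP/S)
CKY chart[0,5] = {N}; S ∉ chart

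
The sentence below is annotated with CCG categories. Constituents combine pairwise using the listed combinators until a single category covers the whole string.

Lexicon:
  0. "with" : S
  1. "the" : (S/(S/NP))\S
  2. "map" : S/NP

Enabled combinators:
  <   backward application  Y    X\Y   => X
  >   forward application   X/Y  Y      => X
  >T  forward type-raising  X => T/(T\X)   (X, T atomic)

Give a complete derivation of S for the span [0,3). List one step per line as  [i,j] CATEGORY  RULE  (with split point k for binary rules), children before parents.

[0,1] S  lex  "with"
[1,2] (S/(S/NP))\S  lex  "the"
[0,2] S/(S/NP)  <  k=1
[2,3] S/NP  lex  "map"
[0,3] S  >  k=2

[0,3] S   >
  [0,2] S/(S/NP)   <
    [0,1] "with" : S
    [1,2] "the" : (S/(S/NP))\S
  [2,3] "map" : S/NP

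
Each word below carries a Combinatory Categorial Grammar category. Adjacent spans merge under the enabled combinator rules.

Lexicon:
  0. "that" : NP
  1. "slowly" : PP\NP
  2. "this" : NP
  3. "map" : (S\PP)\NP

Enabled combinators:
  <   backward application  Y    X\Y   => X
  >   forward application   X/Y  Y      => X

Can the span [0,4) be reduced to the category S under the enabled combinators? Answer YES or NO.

YES

[0,4] S   <
  [0,2] PP   <
    [0,1] "that" : NP
    [1,2] "slowly" : PP\NP
  [2,4] S\PP   <
    [2,3] "this" : NP
    [3,4] "map" : (S\PP)\NP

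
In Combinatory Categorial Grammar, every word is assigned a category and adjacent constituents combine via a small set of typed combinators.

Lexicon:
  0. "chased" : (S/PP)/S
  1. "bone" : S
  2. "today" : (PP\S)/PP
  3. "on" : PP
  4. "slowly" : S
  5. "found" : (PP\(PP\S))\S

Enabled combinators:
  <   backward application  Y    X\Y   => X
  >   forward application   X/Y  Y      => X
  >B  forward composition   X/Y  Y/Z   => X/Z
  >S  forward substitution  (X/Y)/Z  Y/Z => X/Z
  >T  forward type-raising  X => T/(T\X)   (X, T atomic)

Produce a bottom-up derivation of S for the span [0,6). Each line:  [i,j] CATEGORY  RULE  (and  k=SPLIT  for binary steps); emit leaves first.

[0,6] S   >
  [0,2] S/PP   >
    [0,1] "chased" : (S/PP)/S
    [1,2] "bone" : S
  [2,6] PP   <
    [2,4] PP\S   >
      [2,3] "today" : (PP\S)/PP
      [3,4] "on" : PP
    [4,6] PP\(PP\S)   <
      [4,5] "slowly" : S
      [5,6] "found" : (PP\(PP\S))\S

[0,1] (S/PP)/S  lex  "chased"
[1,2] S  lex  "bone"
[0,2] S/PP  >  k=1
[2,3] (PP\S)/PP  lex  "today"
[3,4] PP  lex  "on"
[2,4] PP\S  >  k=3
[4,5] S  lex  "slowly"
[5,6] (PP\(PP\S))\S  lex  "found"
[4,6] PP\(PP\S)  <  k=5
[2,6] PP  <  k=4
[0,6] S  >  k=2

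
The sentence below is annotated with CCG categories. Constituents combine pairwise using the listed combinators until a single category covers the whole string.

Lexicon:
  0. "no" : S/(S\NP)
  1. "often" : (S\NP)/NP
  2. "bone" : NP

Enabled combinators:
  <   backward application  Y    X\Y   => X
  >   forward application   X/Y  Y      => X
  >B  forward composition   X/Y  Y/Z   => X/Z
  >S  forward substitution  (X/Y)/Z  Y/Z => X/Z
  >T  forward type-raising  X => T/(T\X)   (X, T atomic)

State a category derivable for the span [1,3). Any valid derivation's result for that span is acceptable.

S\NP

[0,3] S   >
  [0,1] "no" : S/(S\NP)
  [1,3] S\NP   >
    [1,2] "often" : (S\NP)/NP
    [2,3] "bone" : NP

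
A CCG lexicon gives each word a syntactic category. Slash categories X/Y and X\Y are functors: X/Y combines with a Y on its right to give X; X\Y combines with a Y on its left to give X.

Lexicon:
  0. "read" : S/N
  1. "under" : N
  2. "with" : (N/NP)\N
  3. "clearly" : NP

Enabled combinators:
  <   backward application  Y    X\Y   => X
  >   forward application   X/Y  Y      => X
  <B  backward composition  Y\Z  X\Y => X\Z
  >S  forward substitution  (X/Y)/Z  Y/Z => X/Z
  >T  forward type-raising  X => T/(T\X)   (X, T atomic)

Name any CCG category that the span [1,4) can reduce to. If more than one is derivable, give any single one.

[0,4] S   >
  [0,1] "read" : S/N
  [1,4] N   >
    [1,3] N/NP   <
      [1,2] "under" : N
      [2,3] "with" : (N/NP)\N
    [3,4] "clearly" : NP

N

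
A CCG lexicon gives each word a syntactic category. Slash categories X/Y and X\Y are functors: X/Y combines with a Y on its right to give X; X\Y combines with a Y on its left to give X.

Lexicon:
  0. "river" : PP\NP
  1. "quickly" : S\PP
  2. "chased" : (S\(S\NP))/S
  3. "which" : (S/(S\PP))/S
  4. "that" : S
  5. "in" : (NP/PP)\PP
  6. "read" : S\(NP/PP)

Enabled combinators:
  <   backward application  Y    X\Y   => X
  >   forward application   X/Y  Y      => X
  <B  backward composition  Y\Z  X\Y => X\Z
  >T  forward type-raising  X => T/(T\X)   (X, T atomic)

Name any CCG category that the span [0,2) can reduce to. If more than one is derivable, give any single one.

S\NP

[0,7] S   <
  [0,2] S\NP   <B
    [0,1] "river" : PP\NP
    [1,2] "quickly" : S\PP
  [2,7] S\(S\NP)   >
    [2,3] "chased" : (S\(S\NP))/S
    [3,7] S   >
      [3,5] S/(S\PP)   >
        [3,4] "which" : (S/(S\PP))/S
        [4,5] "that" : S
      [5,7] S\PP   <B
        [5,6] "in" : (NP/PP)\PP
        [6,7] "read" : S\(NP/PP)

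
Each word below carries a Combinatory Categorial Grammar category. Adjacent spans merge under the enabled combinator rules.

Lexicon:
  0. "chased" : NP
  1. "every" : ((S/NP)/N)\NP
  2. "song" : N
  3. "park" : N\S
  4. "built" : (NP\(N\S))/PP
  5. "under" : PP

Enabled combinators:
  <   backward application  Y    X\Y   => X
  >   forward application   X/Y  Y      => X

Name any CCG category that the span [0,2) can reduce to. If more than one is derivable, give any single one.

[0,6] S   >
  [0,3] S/NP   >
    [0,2] (S/NP)/N   <
      [0,1] "chased" : NP
      [1,2] "every" : ((S/NP)/N)\NP
    [2,3] "song" : N
  [3,6] NP   <
    [3,4] "park" : N\S
    [4,6] NP\(N\S)   >
      [4,5] "built" : (NP\(N\S))/PP
      [5,6] "under" : PP

(S/NP)/N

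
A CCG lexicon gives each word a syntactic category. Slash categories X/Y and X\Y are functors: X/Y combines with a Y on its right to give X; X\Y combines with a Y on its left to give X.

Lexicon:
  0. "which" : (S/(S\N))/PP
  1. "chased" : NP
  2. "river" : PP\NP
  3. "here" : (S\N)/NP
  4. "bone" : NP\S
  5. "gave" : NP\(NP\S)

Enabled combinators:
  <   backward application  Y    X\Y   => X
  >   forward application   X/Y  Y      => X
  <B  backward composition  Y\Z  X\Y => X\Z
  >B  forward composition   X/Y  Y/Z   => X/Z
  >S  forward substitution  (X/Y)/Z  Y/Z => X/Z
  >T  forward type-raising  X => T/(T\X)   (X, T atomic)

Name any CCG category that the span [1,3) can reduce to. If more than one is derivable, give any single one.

PP

[0,6] S   >
  [0,3] S/(S\N)   >
    [0,1] "which" : (S/(S\N))/PP
    [1,3] PP   >
      [1,2] PP/(PP\NP)   >T
        [1,2] "chased" : NP
      [2,3] "river" : PP\NP
  [3,6] S\N   >
    [3,4] "here" : (S\N)/NP
    [4,6] NP   <
      [4,5] "bone" : NP\S
      [5,6] "gave" : NP\(NP\S)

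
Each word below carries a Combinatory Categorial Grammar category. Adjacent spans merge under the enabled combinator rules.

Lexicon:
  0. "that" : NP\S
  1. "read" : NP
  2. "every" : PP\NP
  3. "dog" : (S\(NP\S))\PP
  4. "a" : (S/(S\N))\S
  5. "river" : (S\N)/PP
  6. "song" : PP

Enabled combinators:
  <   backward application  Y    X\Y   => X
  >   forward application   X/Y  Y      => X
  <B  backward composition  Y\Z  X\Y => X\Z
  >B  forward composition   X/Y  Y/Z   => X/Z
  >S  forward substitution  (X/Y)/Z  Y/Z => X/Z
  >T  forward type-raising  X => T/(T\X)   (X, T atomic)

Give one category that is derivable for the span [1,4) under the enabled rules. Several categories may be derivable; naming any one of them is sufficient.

S\(NP\S)

[0,7] S   >
  [0,5] S/(S\N)   <
    [0,4] S   <
      [0,1] "that" : NP\S
      [1,4] S\(NP\S)   <
        [1,3] PP   <
          [1,2] "read" : NP
          [2,3] "every" : PP\NP
        [3,4] "dog" : (S\(NP\S))\PP
    [4,5] "a" : (S/(S\N))\S
  [5,7] S\N   >
    [5,6] "river" : (S\N)/PP
    [6,7] "song" : PP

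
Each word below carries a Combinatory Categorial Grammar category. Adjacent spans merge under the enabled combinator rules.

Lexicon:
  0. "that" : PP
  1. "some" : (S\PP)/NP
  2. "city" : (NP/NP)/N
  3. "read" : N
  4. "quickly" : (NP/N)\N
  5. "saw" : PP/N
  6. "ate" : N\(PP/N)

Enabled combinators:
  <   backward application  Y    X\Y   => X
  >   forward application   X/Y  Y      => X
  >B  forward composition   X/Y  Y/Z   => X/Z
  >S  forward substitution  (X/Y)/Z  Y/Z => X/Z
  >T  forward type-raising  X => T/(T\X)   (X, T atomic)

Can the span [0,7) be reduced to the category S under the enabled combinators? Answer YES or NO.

[0,7] S   >
  [0,1] S/(S\PP)   >T
    [0,1] "that" : PP
  [1,7] S\PP   >
    [1,2] "some" : (S\PP)/NP
    [2,7] NP   >
      [2,5] NP/N   >S
        [2,3] "city" : (NP/NP)/N
        [3,5] NP/N   <
          [3,4] "read" : N
          [4,5] "quickly" : (NP/N)\N
      [5,7] N   <
        [5,6] "saw" : PP/N
        [6,7] "ate" : N\(PP/N)

YES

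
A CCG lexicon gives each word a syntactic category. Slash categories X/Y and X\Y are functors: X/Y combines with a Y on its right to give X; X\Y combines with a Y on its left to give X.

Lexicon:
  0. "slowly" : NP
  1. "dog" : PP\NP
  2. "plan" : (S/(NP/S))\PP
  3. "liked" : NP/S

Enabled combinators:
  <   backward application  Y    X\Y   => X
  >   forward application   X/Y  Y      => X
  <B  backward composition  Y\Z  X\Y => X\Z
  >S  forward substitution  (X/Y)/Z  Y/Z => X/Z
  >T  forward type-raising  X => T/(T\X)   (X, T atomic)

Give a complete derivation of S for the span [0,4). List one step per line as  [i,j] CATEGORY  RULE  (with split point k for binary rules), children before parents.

[0,1] NP  lex  "slowly"
[0,1] PP/(PP\NP)  >T
[1,2] PP\NP  lex  "dog"
[0,2] PP  >  k=1
[2,3] (S/(NP/S))\PP  lex  "plan"
[0,3] S/(NP/S)  <  k=2
[3,4] NP/S  lex  "liked"
[0,4] S  >  k=3

[0,4] S   >
  [0,3] S/(NP/S)   <
    [0,2] PP   >
      [0,1] PP/(PP\NP)   >T
        [0,1] "slowly" : NP
      [1,2] "dog" : PP\NP
    [2,3] "plan" : (S/(NP/S))\PP
  [3,4] "liked" : NP/S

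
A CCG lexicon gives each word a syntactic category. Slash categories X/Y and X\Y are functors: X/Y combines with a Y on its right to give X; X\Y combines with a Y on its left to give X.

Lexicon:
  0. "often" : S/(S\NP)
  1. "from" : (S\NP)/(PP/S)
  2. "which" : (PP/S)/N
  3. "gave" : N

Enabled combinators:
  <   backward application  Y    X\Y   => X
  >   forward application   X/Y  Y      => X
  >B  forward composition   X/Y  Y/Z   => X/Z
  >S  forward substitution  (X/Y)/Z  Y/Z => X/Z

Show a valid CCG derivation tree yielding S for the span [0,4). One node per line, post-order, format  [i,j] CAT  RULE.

[0,4] S   >
  [0,1] "often" : S/(S\NP)
  [1,4] S\NP   >
    [1,2] "from" : (S\NP)/(PP/S)
    [2,4] PP/S   >
      [2,3] "which" : (PP/S)/N
      [3,4] "gave" : N

[0,1] S/(S\NP)  lex  "often"
[1,2] (S\NP)/(PP/S)  lex  "from"
[2,3] (PP/S)/N  lex  "which"
[3,4] N  lex  "gave"
[2,4] PP/S  >  k=3
[1,4] S\NP  >  k=2
[0,4] S  >  k=1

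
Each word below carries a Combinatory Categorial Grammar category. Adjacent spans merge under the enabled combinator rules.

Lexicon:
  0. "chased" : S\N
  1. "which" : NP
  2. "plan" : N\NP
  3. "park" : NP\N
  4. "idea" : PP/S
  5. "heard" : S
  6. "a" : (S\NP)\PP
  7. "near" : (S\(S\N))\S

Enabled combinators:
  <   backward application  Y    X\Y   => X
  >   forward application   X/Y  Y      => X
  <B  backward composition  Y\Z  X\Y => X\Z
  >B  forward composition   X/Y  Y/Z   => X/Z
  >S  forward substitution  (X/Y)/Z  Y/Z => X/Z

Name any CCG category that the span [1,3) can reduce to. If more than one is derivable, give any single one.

N

[0,8] S   <
  [0,1] "chased" : S\N
  [1,8] S\(S\N)   <
    [1,7] S   <
      [1,4] NP   <
        [1,3] N   <
          [1,2] "which" : NP
          [2,3] "plan" : N\NP
        [3,4] "park" : NP\N
      [4,7] S\NP   <
        [4,6] PP   >
          [4,5] "idea" : PP/S
          [5,6] "heard" : S
        [6,7] "a" : (S\NP)\PP
    [7,8] "near" : (S\(S\N))\S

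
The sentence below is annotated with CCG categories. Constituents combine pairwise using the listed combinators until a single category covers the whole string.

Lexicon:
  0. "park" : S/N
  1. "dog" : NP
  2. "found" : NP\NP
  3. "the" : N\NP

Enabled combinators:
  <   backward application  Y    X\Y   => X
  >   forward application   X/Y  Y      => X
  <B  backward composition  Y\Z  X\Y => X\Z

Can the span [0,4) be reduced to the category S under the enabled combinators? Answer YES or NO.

[0,4] S   >
  [0,1] "park" : S/N
  [1,4] N   <
    [1,2] "dog" : NP
    [2,4] N\NP   <B
      [2,3] "found" : NP\NP
      [3,4] "the" : N\NP

YES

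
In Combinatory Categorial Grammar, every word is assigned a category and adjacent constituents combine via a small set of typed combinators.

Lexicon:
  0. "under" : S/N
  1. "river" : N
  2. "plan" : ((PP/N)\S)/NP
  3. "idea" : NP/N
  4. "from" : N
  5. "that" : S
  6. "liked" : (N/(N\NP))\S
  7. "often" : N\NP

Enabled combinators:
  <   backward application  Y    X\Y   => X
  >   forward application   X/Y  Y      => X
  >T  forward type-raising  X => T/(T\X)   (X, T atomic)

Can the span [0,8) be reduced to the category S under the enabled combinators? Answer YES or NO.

NO

S/N N ((PP/N)\S)/NP NP/N N S (N/(N\NP))\S N\NP
CKY chart[0,8] = {N/(N\PP), NP/(NP\PP), PP, PP/(PP\PP), S/(S\PP)}; S ∉ chart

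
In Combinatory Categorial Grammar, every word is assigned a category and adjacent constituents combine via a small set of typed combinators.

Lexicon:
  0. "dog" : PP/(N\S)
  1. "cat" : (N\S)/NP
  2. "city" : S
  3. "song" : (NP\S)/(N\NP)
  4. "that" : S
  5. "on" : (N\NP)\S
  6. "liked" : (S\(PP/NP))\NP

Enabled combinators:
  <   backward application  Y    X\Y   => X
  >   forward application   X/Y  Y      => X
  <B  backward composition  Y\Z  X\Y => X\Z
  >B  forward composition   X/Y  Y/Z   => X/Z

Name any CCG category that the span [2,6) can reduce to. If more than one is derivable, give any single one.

[0,7] S   <
  [0,2] PP/NP   >B
    [0,1] "dog" : PP/(N\S)
    [1,2] "cat" : (N\S)/NP
  [2,7] S\(PP/NP)   <
    [2,6] NP   <
      [2,3] "city" : S
      [3,6] NP\S   >
        [3,4] "song" : (NP\S)/(N\NP)
        [4,6] N\NP   <
          [4,5] "that" : S
          [5,6] "on" : (N\NP)\S
    [6,7] "liked" : (S\(PP/NP))\NP

NP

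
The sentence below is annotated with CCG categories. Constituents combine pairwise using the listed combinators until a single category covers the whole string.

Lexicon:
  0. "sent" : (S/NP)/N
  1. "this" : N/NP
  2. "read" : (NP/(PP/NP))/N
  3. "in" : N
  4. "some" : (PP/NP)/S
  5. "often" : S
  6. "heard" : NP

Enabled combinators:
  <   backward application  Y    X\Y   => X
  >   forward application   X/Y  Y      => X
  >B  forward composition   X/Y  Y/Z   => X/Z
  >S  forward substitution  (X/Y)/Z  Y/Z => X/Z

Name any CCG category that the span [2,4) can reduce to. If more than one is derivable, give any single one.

NP/(PP/NP)

[0,7] S   >
  [0,6] S/NP   >
    [0,1] "sent" : (S/NP)/N
    [1,6] N   >
      [1,2] "this" : N/NP
      [2,6] NP   >
        [2,4] NP/(PP/NP)   >
          [2,3] "read" : (NP/(PP/NP))/N
          [3,4] "in" : N
        [4,6] PP/NP   >
          [4,5] "some" : (PP/NP)/S
          [5,6] "often" : S
  [6,7] "heard" : NP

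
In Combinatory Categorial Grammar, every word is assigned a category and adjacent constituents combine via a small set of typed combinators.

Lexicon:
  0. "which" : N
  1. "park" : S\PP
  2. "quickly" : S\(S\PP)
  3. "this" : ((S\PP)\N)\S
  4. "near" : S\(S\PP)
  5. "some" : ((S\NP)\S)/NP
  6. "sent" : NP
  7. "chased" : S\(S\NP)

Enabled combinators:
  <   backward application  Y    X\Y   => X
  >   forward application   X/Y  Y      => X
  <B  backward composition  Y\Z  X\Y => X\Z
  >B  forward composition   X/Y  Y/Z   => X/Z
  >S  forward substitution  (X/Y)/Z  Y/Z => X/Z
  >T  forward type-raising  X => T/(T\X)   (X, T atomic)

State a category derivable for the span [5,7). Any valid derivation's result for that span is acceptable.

(S\NP)\S

[0,8] S   <
  [0,7] S\NP   <
    [0,5] S   <
      [0,4] S\PP   <
        [0,1] "which" : N
        [1,4] (S\PP)\N   <
          [1,3] S   <
            [1,2] "park" : S\PP
            [2,3] "quickly" : S\(S\PP)
          [3,4] "this" : ((S\PP)\N)\S
      [4,5] "near" : S\(S\PP)
    [5,7] (S\NP)\S   >
      [5,6] "some" : ((S\NP)\S)/NP
      [6,7] "sent" : NP
  [7,8] "chased" : S\(S\NP)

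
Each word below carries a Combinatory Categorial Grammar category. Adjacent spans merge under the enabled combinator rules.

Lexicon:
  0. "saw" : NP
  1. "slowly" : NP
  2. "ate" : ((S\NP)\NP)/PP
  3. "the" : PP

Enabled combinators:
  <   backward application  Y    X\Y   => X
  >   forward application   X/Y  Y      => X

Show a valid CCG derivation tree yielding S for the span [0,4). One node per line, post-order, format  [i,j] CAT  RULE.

[0,4] S   <
  [0,1] "saw" : NP
  [1,4] S\NP   <
    [1,2] "slowly" : NP
    [2,4] (S\NP)\NP   >
      [2,3] "ate" : ((S\NP)\NP)/PP
      [3,4] "the" : PP

[0,1] NP  lex  "saw"
[1,2] NP  lex  "slowly"
[2,3] ((S\NP)\NP)/PP  lex  "ate"
[3,4] PP  lex  "the"
[2,4] (S\NP)\NP  >  k=3
[1,4] S\NP  <  k=2
[0,4] S  <  k=1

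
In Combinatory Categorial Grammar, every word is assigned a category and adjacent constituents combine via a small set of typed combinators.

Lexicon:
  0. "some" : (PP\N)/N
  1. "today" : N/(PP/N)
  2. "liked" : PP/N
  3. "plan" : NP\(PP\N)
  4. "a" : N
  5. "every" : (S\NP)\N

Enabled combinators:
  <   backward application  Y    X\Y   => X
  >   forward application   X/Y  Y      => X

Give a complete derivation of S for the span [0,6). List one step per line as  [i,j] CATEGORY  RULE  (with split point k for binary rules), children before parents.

[0,6] S   <
  [0,4] NP   <
    [0,3] PP\N   >
      [0,1] "some" : (PP\N)/N
      [1,3] N   >
        [1,2] "today" : N/(PP/N)
        [2,3] "liked" : PP/N
    [3,4] "plan" : NP\(PP\N)
  [4,6] S\NP   <
    [4,5] "a" : N
    [5,6] "every" : (S\NP)\N

[0,1] (PP\N)/N  lex  "some"
[1,2] N/(PP/N)  lex  "today"
[2,3] PP/N  lex  "liked"
[1,3] N  >  k=2
[0,3] PP\N  >  k=1
[3,4] NP\(PP\N)  lex  "plan"
[0,4] NP  <  k=3
[4,5] N  lex  "a"
[5,6] (S\NP)\N  lex  "every"
[4,6] S\NP  <  k=5
[0,6] S  <  k=4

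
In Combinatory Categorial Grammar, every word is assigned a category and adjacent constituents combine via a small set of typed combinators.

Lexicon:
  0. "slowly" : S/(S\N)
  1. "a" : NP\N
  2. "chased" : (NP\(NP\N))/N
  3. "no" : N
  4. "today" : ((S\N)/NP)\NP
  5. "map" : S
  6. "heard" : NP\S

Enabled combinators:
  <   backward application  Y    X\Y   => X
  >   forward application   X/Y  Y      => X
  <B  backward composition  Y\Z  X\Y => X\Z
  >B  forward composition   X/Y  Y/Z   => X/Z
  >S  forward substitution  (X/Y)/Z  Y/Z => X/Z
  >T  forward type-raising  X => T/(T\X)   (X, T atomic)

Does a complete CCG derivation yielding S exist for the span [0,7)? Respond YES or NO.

YES

[0,7] S   >
  [0,1] "slowly" : S/(S\N)
  [1,7] S\N   >
    [1,5] (S\N)/NP   <
      [1,4] NP   <
        [1,2] "a" : NP\N
        [2,4] NP\(NP\N)   >
          [2,3] "chased" : (NP\(NP\N))/N
          [3,4] "no" : N
      [4,5] "today" : ((S\N)/NP)\NP
    [5,7] NP   <
      [5,6] "map" : S
      [6,7] "heard" : NP\S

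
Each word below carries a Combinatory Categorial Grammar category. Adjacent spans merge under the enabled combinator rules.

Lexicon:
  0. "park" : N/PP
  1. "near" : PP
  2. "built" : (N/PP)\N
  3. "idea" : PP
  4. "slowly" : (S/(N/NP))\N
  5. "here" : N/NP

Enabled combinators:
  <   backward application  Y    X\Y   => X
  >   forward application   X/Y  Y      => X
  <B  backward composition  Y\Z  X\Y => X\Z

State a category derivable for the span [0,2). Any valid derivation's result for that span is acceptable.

N

[0,6] S   >
  [0,5] S/(N/NP)   <
    [0,4] N   >
      [0,3] N/PP   <
        [0,2] N   >
          [0,1] "park" : N/PP
          [1,2] "near" : PP
        [2,3] "built" : (N/PP)\N
      [3,4] "idea" : PP
    [4,5] "slowly" : (S/(N/NP))\N
  [5,6] "here" : N/NP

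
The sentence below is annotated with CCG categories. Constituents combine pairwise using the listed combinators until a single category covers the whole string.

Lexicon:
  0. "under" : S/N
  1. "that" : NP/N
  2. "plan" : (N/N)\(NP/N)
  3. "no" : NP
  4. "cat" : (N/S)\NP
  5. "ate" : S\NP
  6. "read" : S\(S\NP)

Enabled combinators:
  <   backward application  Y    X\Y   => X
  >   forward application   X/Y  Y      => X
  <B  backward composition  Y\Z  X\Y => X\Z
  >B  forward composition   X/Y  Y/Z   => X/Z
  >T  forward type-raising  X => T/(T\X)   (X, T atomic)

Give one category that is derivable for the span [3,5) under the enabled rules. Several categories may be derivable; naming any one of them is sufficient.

[0,7] S   >
  [0,3] S/N   >B
    [0,1] "under" : S/N
    [1,3] N/N   <
      [1,2] "that" : NP/N
      [2,3] "plan" : (N/N)\(NP/N)
  [3,7] N   >
    [3,5] N/S   <
      [3,4] "no" : NP
      [4,5] "cat" : (N/S)\NP
    [5,7] S   <
      [5,6] "ate" : S\NP
      [6,7] "read" : S\(S\NP)

N/S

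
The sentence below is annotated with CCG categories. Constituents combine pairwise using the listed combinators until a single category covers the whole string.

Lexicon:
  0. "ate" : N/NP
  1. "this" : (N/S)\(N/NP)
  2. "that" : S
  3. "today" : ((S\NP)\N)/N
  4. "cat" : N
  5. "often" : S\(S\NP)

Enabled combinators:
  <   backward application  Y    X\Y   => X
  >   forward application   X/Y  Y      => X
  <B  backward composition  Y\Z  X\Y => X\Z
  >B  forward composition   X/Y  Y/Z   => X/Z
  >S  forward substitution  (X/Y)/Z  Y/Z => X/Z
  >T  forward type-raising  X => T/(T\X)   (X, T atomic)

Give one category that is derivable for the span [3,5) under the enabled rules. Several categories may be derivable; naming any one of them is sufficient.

[0,6] S   <
  [0,5] S\NP   <
    [0,3] N   >
      [0,2] N/S   <
        [0,1] "ate" : N/NP
        [1,2] "this" : (N/S)\(N/NP)
      [2,3] "that" : S
    [3,5] (S\NP)\N   >
      [3,4] "today" : ((S\NP)\N)/N
      [4,5] "cat" : N
  [5,6] "often" : S\(S\NP)

(S\NP)\N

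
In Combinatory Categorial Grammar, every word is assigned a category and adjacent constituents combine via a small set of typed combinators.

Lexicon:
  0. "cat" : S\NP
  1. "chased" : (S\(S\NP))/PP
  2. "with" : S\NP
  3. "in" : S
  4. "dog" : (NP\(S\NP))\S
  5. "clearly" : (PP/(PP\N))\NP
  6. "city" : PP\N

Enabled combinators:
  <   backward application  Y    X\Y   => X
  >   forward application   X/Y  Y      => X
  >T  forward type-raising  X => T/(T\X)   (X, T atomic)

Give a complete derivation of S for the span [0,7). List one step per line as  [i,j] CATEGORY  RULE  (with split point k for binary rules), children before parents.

[0,1] S\NP  lex  "cat"
[1,2] (S\(S\NP))/PP  lex  "chased"
[2,3] S\NP  lex  "with"
[3,4] S  lex  "in"
[4,5] (NP\(S\NP))\S  lex  "dog"
[3,5] NP\(S\NP)  <  k=4
[2,5] NP  <  k=3
[5,6] (PP/(PP\N))\NP  lex  "clearly"
[2,6] PP/(PP\N)  <  k=5
[6,7] PP\N  lex  "city"
[2,7] PP  >  k=6
[1,7] S\(S\NP)  >  k=2
[0,7] S  <  k=1

[0,7] S   <
  [0,1] "cat" : S\NP
  [1,7] S\(S\NP)   >
    [1,2] "chased" : (S\(S\NP))/PP
    [2,7] PP   >
      [2,6] PP/(PP\N)   <
        [2,5] NP   <
          [2,3] "with" : S\NP
          [3,5] NP\(S\NP)   <
            [3,4] "in" : S
            [4,5] "dog" : (NP\(S\NP))\S
        [5,6] "clearly" : (PP/(PP\N))\NP
      [6,7] "city" : PP\N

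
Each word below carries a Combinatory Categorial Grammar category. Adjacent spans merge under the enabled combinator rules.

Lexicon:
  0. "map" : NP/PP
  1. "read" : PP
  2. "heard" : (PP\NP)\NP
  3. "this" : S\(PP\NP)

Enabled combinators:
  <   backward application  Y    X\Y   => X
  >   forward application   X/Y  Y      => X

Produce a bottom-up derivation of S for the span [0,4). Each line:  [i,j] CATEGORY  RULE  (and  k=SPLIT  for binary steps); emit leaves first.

[0,4] S   <
  [0,3] PP\NP   <
    [0,2] NP   >
      [0,1] "map" : NP/PP
      [1,2] "read" : PP
    [2,3] "heard" : (PP\NP)\NP
  [3,4] "this" : S\(PP\NP)

[0,1] NP/PP  lex  "map"
[1,2] PP  lex  "read"
[0,2] NP  >  k=1
[2,3] (PP\NP)\NP  lex  "heard"
[0,3] PP\NP  <  k=2
[3,4] S\(PP\NP)  lex  "this"
[0,4] S  <  k=3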